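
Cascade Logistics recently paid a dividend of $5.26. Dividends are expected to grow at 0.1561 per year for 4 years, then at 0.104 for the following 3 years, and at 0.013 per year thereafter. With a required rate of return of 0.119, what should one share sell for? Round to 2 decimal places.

$95.34

Three-stage DDM. Project D₁…D_7; terminal Gordon value at t=7 with g = 0.013; discount at r = 0.119.
D_1 = 6.0811
D_2 = 7.0303
D_3 = 8.1278
D_4 = 9.3965
D_5 = 10.3738
D_6 = 11.4526
D_7 = 12.6437
TV_7 = 12.8081/(0.119−0.013) = 120.8309
P₀ = Σ Dₜ/(1+r)ᵗ + TV_7/(1+r)^7 = 95.3447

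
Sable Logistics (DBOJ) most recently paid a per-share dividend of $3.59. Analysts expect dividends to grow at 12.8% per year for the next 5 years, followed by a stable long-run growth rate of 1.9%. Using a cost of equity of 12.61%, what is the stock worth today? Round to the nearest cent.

Two-stage DDM. Project D₁…D_5 at 0.128, terminal growth 0.019, discount at r = 0.1261.
D_1 = 4.0495
D_2 = 4.5679
D_3 = 5.1525
D_4 = 5.8121
D_5 = 6.5560
Terminal value at t=5: TV = D_6/(r−g) = 6.6806/(0.1261−0.019) = 62.3770
P₀ = 4.0495/(1+0.1261)^1 + 4.5679/(1+0.1261)^2 + 5.1525/(1+0.1261)^3 + 5.8121/(1+0.1261)^4 + 6.5560/(1+0.1261)^5 + 62.3770/(1+0.1261)^5 = 52.4871

$52.49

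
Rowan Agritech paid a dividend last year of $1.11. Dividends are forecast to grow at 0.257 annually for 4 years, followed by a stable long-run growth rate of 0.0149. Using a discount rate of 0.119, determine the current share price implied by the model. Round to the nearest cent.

$23.22

Two-stage DDM. Project D₁…D_4 at 0.257, terminal growth 0.0149, discount at r = 0.119.
D_1 = 1.3953
D_2 = 1.7539
D_3 = 2.2046
D_4 = 2.7712
Terminal value at t=4: TV = D_5/(r−g) = 2.8125/(0.119−0.0149) = 27.0170
P₀ = 1.3953/(1+0.119)^1 + 1.7539/(1+0.119)^2 + 2.2046/(1+0.119)^3 + 2.7712/(1+0.119)^4 + 27.0170/(1+0.119)^4 = 23.2196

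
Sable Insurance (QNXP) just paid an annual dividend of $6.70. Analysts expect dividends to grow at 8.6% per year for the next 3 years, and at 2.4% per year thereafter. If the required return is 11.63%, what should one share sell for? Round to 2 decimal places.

Two-stage DDM. Project D₁…D_3 at 0.086, terminal growth 0.024, discount at r = 0.1163.
D_1 = 7.2762
D_2 = 7.9020
D_3 = 8.5815
Terminal value at t=3: TV = D_4/(r−g) = 8.7875/(0.1163−0.024) = 95.2056
P₀ = 7.2762/(1+0.1163)^1 + 7.9020/(1+0.1163)^2 + 8.5815/(1+0.1163)^3 + 95.2056/(1+0.1163)^3 = 87.4700

$87.47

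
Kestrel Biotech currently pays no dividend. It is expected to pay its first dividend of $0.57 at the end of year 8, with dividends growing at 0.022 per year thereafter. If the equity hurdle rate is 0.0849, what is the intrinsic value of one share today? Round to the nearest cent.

$5.12

Deferred-dividend DDM. At t=7 the remaining stream is a growing perpetuity with first payment D_8 = 0.57.
V_7 = D_8/(r−g) = 0.57/(0.0849−0.022) = 9.0620
P₀ = V_7/(1+r)^7 = 9.0620/(1+0.0849)^7 = 5.1227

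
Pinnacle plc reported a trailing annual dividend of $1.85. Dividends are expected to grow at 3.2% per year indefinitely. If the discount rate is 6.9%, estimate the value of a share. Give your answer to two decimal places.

Gordon growth model: P₀ = D₁/(r − g). D₁ = 1.85 × (1 + 0.032) = 1.9092.
P₀ = 1.9092 / (0.069 − 0.032) = 1.9092 / 0.037 = 51.6000

$51.60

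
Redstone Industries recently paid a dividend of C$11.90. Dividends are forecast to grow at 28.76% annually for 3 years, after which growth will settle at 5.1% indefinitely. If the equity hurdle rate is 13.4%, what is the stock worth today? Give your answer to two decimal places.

C$266.86

Two-stage DDM. Project D₁…D_3 at 0.2876, terminal growth 0.051, discount at r = 0.134.
D_1 = 15.3224
D_2 = 19.7292
D_3 = 25.4033
Terminal value at t=3: TV = D_4/(r−g) = 26.6989/(0.134−0.051) = 321.6729
P₀ = 15.3224/(1+0.134)^1 + 19.7292/(1+0.134)^2 + 25.4033/(1+0.134)^3 + 321.6729/(1+0.134)^3 = 266.8587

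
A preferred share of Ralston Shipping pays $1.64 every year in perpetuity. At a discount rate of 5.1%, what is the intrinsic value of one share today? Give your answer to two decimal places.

Zero-growth DDM (perpetuity): P₀ = D/r = 1.64 / 0.051 = 32.1569

$32.16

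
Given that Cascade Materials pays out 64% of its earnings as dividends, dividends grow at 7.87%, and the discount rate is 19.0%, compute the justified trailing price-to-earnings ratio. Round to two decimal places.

Justified trailing P/E = b(1+g)/(r−g) = 0.64×(1+0.0787)/(0.19−0.0787) = 6.2028

6.20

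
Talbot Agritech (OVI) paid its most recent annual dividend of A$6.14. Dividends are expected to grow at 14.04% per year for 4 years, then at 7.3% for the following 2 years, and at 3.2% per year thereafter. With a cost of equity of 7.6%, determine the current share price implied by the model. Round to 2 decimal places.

Three-stage DDM. Project D₁…D_6; terminal Gordon value at t=6 with g = 0.032; discount at r = 0.076.
D_1 = 7.0021
D_2 = 7.9851
D_3 = 9.1063
D_4 = 10.3848
D_5 = 11.1429
D_6 = 11.9563
TV_6 = 12.3389/(0.076−0.032) = 280.4295
P₀ = Σ Dₜ/(1+r)ᵗ + TV_6/(1+r)^6 = 224.5879

A$224.59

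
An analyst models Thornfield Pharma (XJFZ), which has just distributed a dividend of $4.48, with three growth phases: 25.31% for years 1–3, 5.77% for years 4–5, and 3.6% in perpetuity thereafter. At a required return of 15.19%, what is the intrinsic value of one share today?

$69.57

Three-stage DDM. Project D₁…D_5; terminal Gordon value at t=5 with g = 0.036; discount at r = 0.1519.
D_1 = 5.6139
D_2 = 7.0348
D_3 = 8.8153
D_4 = 9.3239
D_5 = 9.8619
TV_5 = 10.2169/(0.1519−0.036) = 88.1529
P₀ = Σ Dₜ/(1+r)ᵗ + TV_5/(1+r)^5 = 69.5689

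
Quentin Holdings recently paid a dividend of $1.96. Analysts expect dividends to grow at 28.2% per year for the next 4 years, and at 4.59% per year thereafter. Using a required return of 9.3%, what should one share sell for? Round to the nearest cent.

$94.24

Two-stage DDM. Project D₁…D_4 at 0.282, terminal growth 0.0459, discount at r = 0.093.
D_1 = 2.5127
D_2 = 3.2213
D_3 = 4.1297
D_4 = 5.2943
Terminal value at t=4: TV = D_5/(r−g) = 5.5373/(0.093−0.0459) = 117.5648
P₀ = 2.5127/(1+0.093)^1 + 3.2213/(1+0.093)^2 + 4.1297/(1+0.093)^3 + 5.2943/(1+0.093)^4 + 117.5648/(1+0.093)^4 = 94.2429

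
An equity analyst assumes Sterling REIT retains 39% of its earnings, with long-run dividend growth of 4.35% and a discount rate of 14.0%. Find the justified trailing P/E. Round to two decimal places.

Payout ratio b = 1 − 0.39 = 0.61.
Justified trailing P/E = b(1+g)/(r−g) = 0.61×(1+0.0435)/(0.14−0.0435) = 6.5962

6.60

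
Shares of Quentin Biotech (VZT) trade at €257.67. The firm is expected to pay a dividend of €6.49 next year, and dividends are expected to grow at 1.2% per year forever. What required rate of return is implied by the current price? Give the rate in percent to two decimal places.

Rearranging the constant-growth DDM: r = D₁/P₀ + g.
r = 6.4900 / 257.67 + 0.012 = 0.02519 + 0.012 = 0.03719

3.72%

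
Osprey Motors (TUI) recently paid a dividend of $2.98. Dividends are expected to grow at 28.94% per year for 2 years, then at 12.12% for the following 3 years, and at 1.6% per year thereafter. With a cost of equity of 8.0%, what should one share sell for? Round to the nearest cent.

$96.99

Three-stage DDM. Project D₁…D_5; terminal Gordon value at t=5 with g = 0.016; discount at r = 0.08.
D_1 = 3.8424
D_2 = 4.9544
D_3 = 5.5549
D_4 = 6.2281
D_5 = 6.9830
TV_5 = 7.0947/(0.08−0.016) = 110.8548
P₀ = Σ Dₜ/(1+r)ᵗ + TV_5/(1+r)^5 = 96.9913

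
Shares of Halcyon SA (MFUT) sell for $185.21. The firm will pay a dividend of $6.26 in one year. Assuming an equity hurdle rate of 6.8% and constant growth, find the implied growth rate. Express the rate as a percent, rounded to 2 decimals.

3.42%

From P₀ = D₁/(r − g), the implied growth is g = r − D₁/P₀.
g = 0.068 − 6.26/185.21 = 0.068 − 0.03380 = 0.03420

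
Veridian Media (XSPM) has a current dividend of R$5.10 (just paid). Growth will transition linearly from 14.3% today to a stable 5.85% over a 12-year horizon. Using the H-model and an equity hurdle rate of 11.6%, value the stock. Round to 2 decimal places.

H-model: P₀ = D₀[(1+g_L) + H(g_S−g_L)]/(r−g_L), with H = 12/2 = 6.
P₀ = 5.10 × [(1+0.0585) + 6×(0.143−0.0585)] / (0.116−0.0585)
   = 5.10 × 1.5655 / 0.0575 = 138.8530

R$138.85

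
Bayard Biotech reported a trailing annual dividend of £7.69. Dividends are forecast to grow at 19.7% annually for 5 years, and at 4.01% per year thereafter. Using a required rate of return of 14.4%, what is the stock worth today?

Two-stage DDM. Project D₁…D_5 at 0.197, terminal growth 0.0401, discount at r = 0.144.
D_1 = 9.2049
D_2 = 11.0183
D_3 = 13.1889
D_4 = 15.7871
D_5 = 18.8972
Terminal value at t=5: TV = D_6/(r−g) = 19.6550/(0.144−0.0401) = 189.1719
P₀ = 9.2049/(1+0.144)^1 + 11.0183/(1+0.144)^2 + 13.1889/(1+0.144)^3 + 15.7871/(1+0.144)^4 + 18.8972/(1+0.144)^5 + 189.1719/(1+0.144)^5 = 140.6801

£140.68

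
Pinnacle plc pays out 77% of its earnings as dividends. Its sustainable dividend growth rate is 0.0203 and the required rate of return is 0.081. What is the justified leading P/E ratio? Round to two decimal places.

12.69

Justified leading P/E = b/(r−g) = 0.77/(0.081−0.0203) = 12.6853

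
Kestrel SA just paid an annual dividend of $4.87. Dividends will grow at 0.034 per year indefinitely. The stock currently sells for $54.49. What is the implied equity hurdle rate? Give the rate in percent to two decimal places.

12.64%

Rearranging the constant-growth DDM: r = D₁/P₀ + g.
D₁ = 4.87 × (1 + 0.034) = 5.0356.
r = 5.0356 / 54.49 + 0.034 = 0.09241 + 0.034 = 0.12641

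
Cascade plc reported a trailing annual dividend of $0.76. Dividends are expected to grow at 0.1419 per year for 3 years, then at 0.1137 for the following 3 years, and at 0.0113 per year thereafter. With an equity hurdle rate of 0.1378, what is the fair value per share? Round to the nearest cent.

Three-stage DDM. Project D₁…D_6; terminal Gordon value at t=6 with g = 0.0113; discount at r = 0.1378.
D_1 = 0.8678
D_2 = 0.9910
D_3 = 1.1316
D_4 = 1.2603
D_5 = 1.4036
D_6 = 1.5632
TV_6 = 1.5808/(0.1378−0.0113) = 12.4966
P₀ = Σ Dₜ/(1+r)ᵗ + TV_6/(1+r)^6 = 10.2646

$10.26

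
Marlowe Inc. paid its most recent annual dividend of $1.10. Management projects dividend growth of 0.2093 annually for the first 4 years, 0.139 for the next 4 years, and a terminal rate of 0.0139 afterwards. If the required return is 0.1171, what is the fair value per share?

Three-stage DDM. Project D₁…D_8; terminal Gordon value at t=8 with g = 0.0139; discount at r = 0.1171.
D_1 = 1.3302
D_2 = 1.6086
D_3 = 1.9453
D_4 = 2.3525
D_5 = 2.6795
D_6 = 3.0519
D_7 = 3.4762
D_8 = 3.9593
TV_8 = 4.0144/(0.1171−0.0139) = 38.8991
P₀ = Σ Dₜ/(1+r)ᵗ + TV_8/(1+r)^8 = 27.7705

$27.77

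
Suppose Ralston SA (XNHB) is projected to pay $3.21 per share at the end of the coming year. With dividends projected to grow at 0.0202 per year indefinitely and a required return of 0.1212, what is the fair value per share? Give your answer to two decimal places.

Gordon growth model: P₀ = D₁/(r − g), with D₁ = 3.21 given directly.
P₀ = 3.2100 / (0.1212 − 0.0202) = 3.2100 / 0.101 = 31.7822

$31.78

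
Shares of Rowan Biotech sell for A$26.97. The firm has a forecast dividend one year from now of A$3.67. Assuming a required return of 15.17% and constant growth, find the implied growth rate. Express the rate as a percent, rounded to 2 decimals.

1.56%

From P₀ = D₁/(r − g), the implied growth is g = r − D₁/P₀.
g = 0.1517 − 3.67/26.97 = 0.1517 − 0.13608 = 0.01562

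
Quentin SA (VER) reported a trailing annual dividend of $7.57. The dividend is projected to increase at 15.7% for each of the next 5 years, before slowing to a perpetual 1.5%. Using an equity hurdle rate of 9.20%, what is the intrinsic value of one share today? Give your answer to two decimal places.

$178.41

Two-stage DDM. Project D₁…D_5 at 0.157, terminal growth 0.015, discount at r = 0.092.
D_1 = 8.7585
D_2 = 10.1336
D_3 = 11.7245
D_4 = 13.5653
D_5 = 15.6950
Terminal value at t=5: TV = D_6/(r−g) = 15.9305/(0.092−0.015) = 206.8893
P₀ = 8.7585/(1+0.092)^1 + 10.1336/(1+0.092)^2 + 11.7245/(1+0.092)^3 + 13.5653/(1+0.092)^4 + 15.6950/(1+0.092)^5 + 206.8893/(1+0.092)^5 = 178.4069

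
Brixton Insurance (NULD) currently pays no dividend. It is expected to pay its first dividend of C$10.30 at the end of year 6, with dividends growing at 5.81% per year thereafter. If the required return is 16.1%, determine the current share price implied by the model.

C$47.45

Deferred-dividend DDM. At t=5 the remaining stream is a growing perpetuity with first payment D_6 = 10.30.
V_5 = D_6/(r−g) = 10.30/(0.161−0.0581) = 100.0972
P₀ = V_5/(1+r)^5 = 100.0972/(1+0.161)^5 = 47.4527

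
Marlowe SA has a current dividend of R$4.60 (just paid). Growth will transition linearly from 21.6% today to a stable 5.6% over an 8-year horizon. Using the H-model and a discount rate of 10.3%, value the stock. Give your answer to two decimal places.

R$165.99

H-model: P₀ = D₀[(1+g_L) + H(g_S−g_L)]/(r−g_L), with H = 8/2 = 4.
P₀ = 4.60 × [(1+0.056) + 4×(0.216−0.056)] / (0.103−0.056)
   = 4.60 × 1.6960 / 0.047 = 165.9915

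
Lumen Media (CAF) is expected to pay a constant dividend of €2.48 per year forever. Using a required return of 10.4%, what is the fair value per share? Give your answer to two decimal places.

€23.85

Zero-growth DDM (perpetuity): P₀ = D/r = 2.48 / 0.104 = 23.8462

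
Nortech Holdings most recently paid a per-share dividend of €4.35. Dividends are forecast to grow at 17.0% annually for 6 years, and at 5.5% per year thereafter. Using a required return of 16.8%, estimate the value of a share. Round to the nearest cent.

Two-stage DDM. Project D₁…D_6 at 0.17, terminal growth 0.055, discount at r = 0.168.
D_1 = 5.0895
D_2 = 5.9547
D_3 = 6.9670
D_4 = 8.1514
D_5 = 9.5371
D_6 = 11.1585
Terminal value at t=6: TV = D_7/(r−g) = 11.7722/(0.168−0.055) = 104.1786
P₀ = 5.0895/(1+0.168)^1 + 5.9547/(1+0.168)^2 + 6.9670/(1+0.168)^3 + 8.1514/(1+0.168)^4 + 9.5371/(1+0.168)^5 + 11.1585/(1+0.168)^6 + 104.1786/(1+0.168)^6 = 67.2887

€67.29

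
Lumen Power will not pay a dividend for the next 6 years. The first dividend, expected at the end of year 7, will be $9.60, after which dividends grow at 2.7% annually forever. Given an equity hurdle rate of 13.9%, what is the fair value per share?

Deferred-dividend DDM. At t=6 the remaining stream is a growing perpetuity with first payment D_7 = 9.60.
V_6 = D_7/(r−g) = 9.60/(0.139−0.027) = 85.7143
P₀ = V_6/(1+r)^6 = 85.7143/(1+0.139)^6 = 39.2564

$39.26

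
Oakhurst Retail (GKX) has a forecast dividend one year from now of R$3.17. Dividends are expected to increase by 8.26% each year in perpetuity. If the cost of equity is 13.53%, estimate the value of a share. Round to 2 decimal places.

R$60.15

Gordon growth model: P₀ = D₁/(r − g), with D₁ = 3.17 given directly.
P₀ = 3.1700 / (0.1353 − 0.0826) = 3.1700 / 0.0527 = 60.1518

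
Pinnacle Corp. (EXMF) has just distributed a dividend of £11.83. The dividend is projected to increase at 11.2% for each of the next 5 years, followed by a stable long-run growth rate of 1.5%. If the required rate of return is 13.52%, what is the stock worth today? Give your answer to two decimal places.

Two-stage DDM. Project D₁…D_5 at 0.112, terminal growth 0.015, discount at r = 0.1352.
D_1 = 13.1550
D_2 = 14.6283
D_3 = 16.2667
D_4 = 18.0886
D_5 = 20.1145
Terminal value at t=5: TV = D_6/(r−g) = 20.4162/(0.1352−0.015) = 169.8518
P₀ = 13.1550/(1+0.1352)^1 + 14.6283/(1+0.1352)^2 + 16.2667/(1+0.1352)^3 + 18.0886/(1+0.1352)^4 + 20.1145/(1+0.1352)^5 + 169.8518/(1+0.1352)^5 = 145.7174

£145.72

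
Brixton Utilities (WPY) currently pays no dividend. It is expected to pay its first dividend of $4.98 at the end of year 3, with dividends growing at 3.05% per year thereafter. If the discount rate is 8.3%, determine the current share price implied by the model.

$80.87

Deferred-dividend DDM. At t=2 the remaining stream is a growing perpetuity with first payment D_3 = 4.98.
V_2 = D_3/(r−g) = 4.98/(0.083−0.0305) = 94.8571
P₀ = V_2/(1+r)^2 = 94.8571/(1+0.083)^2 = 80.8748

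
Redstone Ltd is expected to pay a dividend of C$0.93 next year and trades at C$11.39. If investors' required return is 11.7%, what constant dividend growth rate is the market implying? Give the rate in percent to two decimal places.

3.53%

From P₀ = D₁/(r − g), the implied growth is g = r − D₁/P₀.
g = 0.117 − 0.93/11.39 = 0.117 − 0.08165 = 0.03535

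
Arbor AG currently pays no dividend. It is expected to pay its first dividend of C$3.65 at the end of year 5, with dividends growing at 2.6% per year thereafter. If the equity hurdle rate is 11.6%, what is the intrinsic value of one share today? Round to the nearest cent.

Deferred-dividend DDM. At t=4 the remaining stream is a growing perpetuity with first payment D_5 = 3.65.
V_4 = D_5/(r−g) = 3.65/(0.116−0.026) = 40.5556
P₀ = V_4/(1+r)^4 = 40.5556/(1+0.116)^4 = 26.1453

C$26.15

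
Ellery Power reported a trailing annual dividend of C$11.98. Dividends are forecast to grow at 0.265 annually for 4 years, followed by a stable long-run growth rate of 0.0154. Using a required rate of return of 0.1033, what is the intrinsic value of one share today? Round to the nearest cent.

C$307.41

Two-stage DDM. Project D₁…D_4 at 0.265, terminal growth 0.0154, discount at r = 0.1033.
D_1 = 15.1547
D_2 = 19.1707
D_3 = 24.2509
D_4 = 30.6774
Terminal value at t=4: TV = D_5/(r−g) = 31.1499/(0.1033−0.0154) = 354.3784
P₀ = 15.1547/(1+0.1033)^1 + 19.1707/(1+0.1033)^2 + 24.2509/(1+0.1033)^3 + 30.6774/(1+0.1033)^4 + 354.3784/(1+0.1033)^4 = 307.4076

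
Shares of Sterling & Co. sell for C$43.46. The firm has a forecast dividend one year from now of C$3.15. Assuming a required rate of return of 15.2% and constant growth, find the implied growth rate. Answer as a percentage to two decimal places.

From P₀ = D₁/(r − g), the implied growth is g = r − D₁/P₀.
g = 0.152 − 3.15/43.46 = 0.152 − 0.07248 = 0.07952

7.95%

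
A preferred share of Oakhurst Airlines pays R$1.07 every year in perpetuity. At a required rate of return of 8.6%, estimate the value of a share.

R$12.44

Zero-growth DDM (perpetuity): P₀ = D/r = 1.07 / 0.086 = 12.4419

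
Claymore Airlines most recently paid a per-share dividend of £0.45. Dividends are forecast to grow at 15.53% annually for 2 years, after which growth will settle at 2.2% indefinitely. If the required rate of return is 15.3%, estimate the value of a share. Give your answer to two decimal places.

Two-stage DDM. Project D₁…D_2 at 0.1553, terminal growth 0.022, discount at r = 0.153.
D_1 = 0.5199
D_2 = 0.6006
Terminal value at t=2: TV = D_3/(r−g) = 0.6138/(0.153−0.022) = 4.6858
P₀ = 0.5199/(1+0.153)^1 + 0.6006/(1+0.153)^2 + 4.6858/(1+0.153)^2 = 4.4274

£4.43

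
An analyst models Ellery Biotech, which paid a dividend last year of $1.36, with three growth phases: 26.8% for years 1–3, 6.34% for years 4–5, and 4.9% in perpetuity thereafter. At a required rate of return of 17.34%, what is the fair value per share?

$19.62

Three-stage DDM. Project D₁…D_5; terminal Gordon value at t=5 with g = 0.049; discount at r = 0.1734.
D_1 = 1.7245
D_2 = 2.1866
D_3 = 2.7727
D_4 = 2.9484
D_5 = 3.1354
TV_5 = 3.2890/(0.1734−0.049) = 26.4390
P₀ = Σ Dₜ/(1+r)ᵗ + TV_5/(1+r)^5 = 19.6241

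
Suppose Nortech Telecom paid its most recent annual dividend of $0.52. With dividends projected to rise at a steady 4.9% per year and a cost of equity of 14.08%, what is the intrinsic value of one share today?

$5.94

Gordon growth model: P₀ = D₁/(r − g). D₁ = 0.52 × (1 + 0.049) = 0.5455.
P₀ = 0.5455 / (0.1408 − 0.049) = 0.5455 / 0.0918 = 5.9420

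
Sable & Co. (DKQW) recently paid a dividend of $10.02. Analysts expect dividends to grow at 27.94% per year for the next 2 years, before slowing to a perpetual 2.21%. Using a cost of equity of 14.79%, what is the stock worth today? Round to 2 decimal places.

$124.75

Two-stage DDM. Project D₁…D_2 at 0.2794, terminal growth 0.0221, discount at r = 0.1479.
D_1 = 12.8196
D_2 = 16.4014
Terminal value at t=2: TV = D_3/(r−g) = 16.7639/(0.1479−0.0221) = 133.2580
P₀ = 12.8196/(1+0.1479)^1 + 16.4014/(1+0.1479)^2 + 133.2580/(1+0.1479)^2 = 124.7463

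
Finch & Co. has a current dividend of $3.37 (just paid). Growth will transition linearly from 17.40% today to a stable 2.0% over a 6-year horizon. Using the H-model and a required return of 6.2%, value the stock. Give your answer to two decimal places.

$118.91

H-model: P₀ = D₀[(1+g_L) + H(g_S−g_L)]/(r−g_L), with H = 6/2 = 3.
P₀ = 3.37 × [(1+0.02) + 3×(0.174−0.02)] / (0.062−0.02)
   = 3.37 × 1.4820 / 0.042 = 118.9129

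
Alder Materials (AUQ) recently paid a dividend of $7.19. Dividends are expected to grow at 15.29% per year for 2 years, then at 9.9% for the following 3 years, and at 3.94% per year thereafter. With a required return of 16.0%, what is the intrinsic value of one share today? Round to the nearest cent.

Three-stage DDM. Project D₁…D_5; terminal Gordon value at t=5 with g = 0.0394; discount at r = 0.16.
D_1 = 8.2894
D_2 = 9.5568
D_3 = 10.5029
D_4 = 11.5427
D_5 = 12.6854
TV_5 = 13.1852/(0.16−0.0394) = 109.3303
P₀ = Σ Dₜ/(1+r)ᵗ + TV_5/(1+r)^5 = 85.4452

$85.45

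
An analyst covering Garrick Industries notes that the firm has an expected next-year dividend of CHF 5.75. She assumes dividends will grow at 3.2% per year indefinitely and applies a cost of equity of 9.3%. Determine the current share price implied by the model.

CHF 94.26

Gordon growth model: P₀ = D₁/(r − g), with D₁ = 5.75 given directly.
P₀ = 5.7500 / (0.093 − 0.032) = 5.7500 / 0.061 = 94.2623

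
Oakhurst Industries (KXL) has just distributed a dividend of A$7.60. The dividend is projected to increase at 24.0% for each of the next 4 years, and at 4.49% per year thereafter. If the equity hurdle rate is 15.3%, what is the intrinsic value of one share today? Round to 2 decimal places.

A$134.86

Two-stage DDM. Project D₁…D_4 at 0.24, terminal growth 0.0449, discount at r = 0.153.
D_1 = 9.4240
D_2 = 11.6858
D_3 = 14.4903
D_4 = 17.9680
Terminal value at t=4: TV = D_5/(r−g) = 18.7748/(0.153−0.0449) = 173.6798
P₀ = 9.4240/(1+0.153)^1 + 11.6858/(1+0.153)^2 + 14.4903/(1+0.153)^3 + 17.9680/(1+0.153)^4 + 173.6798/(1+0.153)^4 = 134.8564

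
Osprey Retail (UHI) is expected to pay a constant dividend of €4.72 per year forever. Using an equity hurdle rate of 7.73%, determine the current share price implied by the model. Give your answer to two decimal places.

Zero-growth DDM (perpetuity): P₀ = D/r = 4.72 / 0.0773 = 61.0608

€61.06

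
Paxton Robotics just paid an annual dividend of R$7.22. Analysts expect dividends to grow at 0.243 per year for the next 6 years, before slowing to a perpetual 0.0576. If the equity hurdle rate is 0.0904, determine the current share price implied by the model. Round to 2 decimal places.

Two-stage DDM. Project D₁…D_6 at 0.243, terminal growth 0.0576, discount at r = 0.0904.
D_1 = 8.9745
D_2 = 11.1553
D_3 = 13.8660
D_4 = 17.2354
D_5 = 21.4236
D_6 = 26.6296
Terminal value at t=6: TV = D_7/(r−g) = 28.1634/(0.0904−0.0576) = 858.6409
P₀ = 8.9745/(1+0.0904)^1 + 11.1553/(1+0.0904)^2 + 13.8660/(1+0.0904)^3 + 17.2354/(1+0.0904)^4 + 21.4236/(1+0.0904)^5 + 26.6296/(1+0.0904)^6 + 858.6409/(1+0.0904)^6 = 581.0955

R$581.10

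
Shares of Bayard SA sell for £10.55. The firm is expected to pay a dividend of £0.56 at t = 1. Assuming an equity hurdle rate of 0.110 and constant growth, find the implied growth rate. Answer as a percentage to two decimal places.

From P₀ = D₁/(r − g), the implied growth is g = r − D₁/P₀.
g = 0.11 − 0.56/10.55 = 0.11 − 0.05308 = 0.05692

5.69%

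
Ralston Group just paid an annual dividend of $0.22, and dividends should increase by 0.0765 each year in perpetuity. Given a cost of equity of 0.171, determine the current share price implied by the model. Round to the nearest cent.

Gordon growth model: P₀ = D₁/(r − g). D₁ = 0.22 × (1 + 0.0765) = 0.2368.
P₀ = 0.2368 / (0.171 − 0.0765) = 0.2368 / 0.0945 = 2.5061

$2.51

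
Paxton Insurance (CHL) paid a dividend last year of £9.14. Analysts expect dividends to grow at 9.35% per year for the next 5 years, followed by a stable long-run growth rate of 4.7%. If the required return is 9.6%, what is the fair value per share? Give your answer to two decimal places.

£238.47

Two-stage DDM. Project D₁…D_5 at 0.0935, terminal growth 0.047, discount at r = 0.096.
D_1 = 9.9946
D_2 = 10.9291
D_3 = 11.9510
D_4 = 13.0684
D_5 = 14.2903
Terminal value at t=5: TV = D_6/(r−g) = 14.9619/(0.096−0.047) = 305.3449
P₀ = 9.9946/(1+0.096)^1 + 10.9291/(1+0.096)^2 + 11.9510/(1+0.096)^3 + 13.0684/(1+0.096)^4 + 14.2903/(1+0.096)^5 + 305.3449/(1+0.096)^5 = 238.4685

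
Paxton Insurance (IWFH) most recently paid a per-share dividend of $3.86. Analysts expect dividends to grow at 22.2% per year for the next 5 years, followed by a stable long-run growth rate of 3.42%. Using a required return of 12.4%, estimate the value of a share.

$92.50

Two-stage DDM. Project D₁…D_5 at 0.222, terminal growth 0.0342, discount at r = 0.124.
D_1 = 4.7169
D_2 = 5.7641
D_3 = 7.0437
D_4 = 8.6074
D_5 = 10.5182
Terminal value at t=5: TV = D_6/(r−g) = 10.8780/(0.124−0.0342) = 121.1355
P₀ = 4.7169/(1+0.124)^1 + 5.7641/(1+0.124)^2 + 7.0437/(1+0.124)^3 + 8.6074/(1+0.124)^4 + 10.5182/(1+0.124)^5 + 121.1355/(1+0.124)^5 = 92.4960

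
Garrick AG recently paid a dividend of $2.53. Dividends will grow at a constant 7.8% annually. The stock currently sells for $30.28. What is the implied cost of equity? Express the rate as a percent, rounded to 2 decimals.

Rearranging the constant-growth DDM: r = D₁/P₀ + g.
D₁ = 2.53 × (1 + 0.078) = 2.7273.
r = 2.7273 / 30.28 + 0.078 = 0.09007 + 0.078 = 0.16807

16.81%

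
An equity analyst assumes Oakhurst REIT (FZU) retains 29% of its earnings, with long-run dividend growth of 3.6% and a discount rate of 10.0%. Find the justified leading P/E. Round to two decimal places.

Payout ratio b = 1 − 0.29 = 0.71.
Justified leading P/E = b/(r−g) = 0.71/(0.1−0.036) = 11.0938

11.09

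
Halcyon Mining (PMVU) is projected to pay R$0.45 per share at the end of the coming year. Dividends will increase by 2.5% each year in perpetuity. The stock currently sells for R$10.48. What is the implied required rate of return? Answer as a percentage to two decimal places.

Rearranging the constant-growth DDM: r = D₁/P₀ + g.
r = 0.4500 / 10.48 + 0.025 = 0.04294 + 0.025 = 0.06794

6.79%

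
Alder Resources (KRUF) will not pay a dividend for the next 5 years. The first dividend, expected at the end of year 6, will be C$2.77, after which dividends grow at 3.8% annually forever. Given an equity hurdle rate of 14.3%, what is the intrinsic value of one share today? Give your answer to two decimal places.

Deferred-dividend DDM. At t=5 the remaining stream is a growing perpetuity with first payment D_6 = 2.77.
V_5 = D_6/(r−g) = 2.77/(0.143−0.038) = 26.3810
P₀ = V_5/(1+r)^5 = 26.3810/(1+0.143)^5 = 13.5226

C$13.52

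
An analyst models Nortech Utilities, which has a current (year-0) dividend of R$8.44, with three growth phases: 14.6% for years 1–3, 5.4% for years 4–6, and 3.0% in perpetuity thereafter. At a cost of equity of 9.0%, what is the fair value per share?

R$207.78

Three-stage DDM. Project D₁…D_6; terminal Gordon value at t=6 with g = 0.03; discount at r = 0.09.
D_1 = 9.6722
D_2 = 11.0844
D_3 = 12.7027
D_4 = 13.3887
D_5 = 14.1116
D_6 = 14.8737
TV_6 = 15.3199/(0.09−0.03) = 255.3313
P₀ = Σ Dₜ/(1+r)ᵗ + TV_6/(1+r)^6 = 207.7828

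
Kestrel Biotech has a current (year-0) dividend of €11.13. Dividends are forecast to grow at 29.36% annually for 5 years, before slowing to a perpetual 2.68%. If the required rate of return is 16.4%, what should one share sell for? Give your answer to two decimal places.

€218.45

Two-stage DDM. Project D₁…D_5 at 0.2936, terminal growth 0.0268, discount at r = 0.164.
D_1 = 14.3978
D_2 = 18.6250
D_3 = 24.0932
D_4 = 31.1670
D_5 = 40.3176
Terminal value at t=5: TV = D_6/(r−g) = 41.3982/(0.164−0.0268) = 301.7359
P₀ = 14.3978/(1+0.164)^1 + 18.6250/(1+0.164)^2 + 24.0932/(1+0.164)^3 + 31.1670/(1+0.164)^4 + 40.3176/(1+0.164)^5 + 301.7359/(1+0.164)^5 = 218.4475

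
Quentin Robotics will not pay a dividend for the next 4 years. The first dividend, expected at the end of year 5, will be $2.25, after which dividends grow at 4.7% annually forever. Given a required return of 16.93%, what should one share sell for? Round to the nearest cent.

Deferred-dividend DDM. At t=4 the remaining stream is a growing perpetuity with first payment D_5 = 2.25.
V_4 = D_5/(r−g) = 2.25/(0.1693−0.047) = 18.3974
P₀ = V_4/(1+r)^4 = 18.3974/(1+0.1693)^4 = 9.8413

$9.84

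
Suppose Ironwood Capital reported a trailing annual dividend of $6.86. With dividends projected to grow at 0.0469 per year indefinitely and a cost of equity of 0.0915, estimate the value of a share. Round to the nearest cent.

$161.03

Gordon growth model: P₀ = D₁/(r − g). D₁ = 6.86 × (1 + 0.0469) = 7.1817.
P₀ = 7.1817 / (0.0915 − 0.0469) = 7.1817 / 0.0446 = 161.0254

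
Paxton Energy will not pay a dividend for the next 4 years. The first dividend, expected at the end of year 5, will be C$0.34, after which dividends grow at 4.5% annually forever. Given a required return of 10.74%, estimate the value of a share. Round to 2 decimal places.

Deferred-dividend DDM. At t=4 the remaining stream is a growing perpetuity with first payment D_5 = 0.34.
V_4 = D_5/(r−g) = 0.34/(0.1074−0.045) = 5.4487
P₀ = V_4/(1+r)^4 = 5.4487/(1+0.1074)^4 = 3.6231

C$3.62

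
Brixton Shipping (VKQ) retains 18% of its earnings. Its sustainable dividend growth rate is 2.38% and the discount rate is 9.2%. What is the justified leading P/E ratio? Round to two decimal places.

12.02

Payout ratio b = 1 − 0.18 = 0.82.
Justified leading P/E = b/(r−g) = 0.82/(0.092−0.0238) = 12.0235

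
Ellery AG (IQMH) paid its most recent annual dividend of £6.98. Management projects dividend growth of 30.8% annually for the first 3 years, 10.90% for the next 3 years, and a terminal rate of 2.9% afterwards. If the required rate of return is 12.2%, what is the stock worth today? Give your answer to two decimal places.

£179.25

Three-stage DDM. Project D₁…D_6; terminal Gordon value at t=6 with g = 0.029; discount at r = 0.122.
D_1 = 9.1298
D_2 = 11.9418
D_3 = 15.6199
D_4 = 17.3225
D_5 = 19.2106
D_6 = 21.3046
TV_6 = 21.9224/(0.122−0.029) = 235.7250
P₀ = Σ Dₜ/(1+r)ᵗ + TV_6/(1+r)^6 = 179.2487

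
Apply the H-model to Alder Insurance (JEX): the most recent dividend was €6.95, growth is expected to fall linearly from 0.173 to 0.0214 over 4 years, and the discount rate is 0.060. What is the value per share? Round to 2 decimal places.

H-model: P₀ = D₀[(1+g_L) + H(g_S−g_L)]/(r−g_L), with H = 4/2 = 2.
P₀ = 6.95 × [(1+0.0214) + 2×(0.173−0.0214)] / (0.06−0.0214)
   = 6.95 × 1.3246 / 0.0386 = 238.4966

€238.50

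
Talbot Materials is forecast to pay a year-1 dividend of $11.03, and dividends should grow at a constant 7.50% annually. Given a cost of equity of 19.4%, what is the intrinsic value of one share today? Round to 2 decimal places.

$92.69

Gordon growth model: P₀ = D₁/(r − g), with D₁ = 11.03 given directly.
P₀ = 11.0300 / (0.194 − 0.075) = 11.0300 / 0.119 = 92.6891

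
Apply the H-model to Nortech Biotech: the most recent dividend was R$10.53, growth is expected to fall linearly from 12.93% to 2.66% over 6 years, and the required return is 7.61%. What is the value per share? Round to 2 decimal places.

H-model: P₀ = D₀[(1+g_L) + H(g_S−g_L)]/(r−g_L), with H = 6/2 = 3.
P₀ = 10.53 × [(1+0.0266) + 3×(0.1293−0.0266)] / (0.0761−0.0266)
   = 10.53 × 1.3347 / 0.0495 = 283.9271

R$283.93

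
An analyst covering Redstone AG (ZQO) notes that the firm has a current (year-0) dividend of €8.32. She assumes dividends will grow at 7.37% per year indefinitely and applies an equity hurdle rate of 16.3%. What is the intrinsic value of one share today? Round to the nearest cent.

Gordon growth model: P₀ = D₁/(r − g). D₁ = 8.32 × (1 + 0.0737) = 8.9332.
P₀ = 8.9332 / (0.163 − 0.0737) = 8.9332 / 0.0893 = 100.0357

€100.04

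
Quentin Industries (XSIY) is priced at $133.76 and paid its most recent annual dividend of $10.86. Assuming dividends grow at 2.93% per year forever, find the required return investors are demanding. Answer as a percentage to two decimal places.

Rearranging the constant-growth DDM: r = D₁/P₀ + g.
D₁ = 10.86 × (1 + 0.0293) = 11.1782.
r = 11.1782 / 133.76 + 0.0293 = 0.08357 + 0.0293 = 0.11287

11.29%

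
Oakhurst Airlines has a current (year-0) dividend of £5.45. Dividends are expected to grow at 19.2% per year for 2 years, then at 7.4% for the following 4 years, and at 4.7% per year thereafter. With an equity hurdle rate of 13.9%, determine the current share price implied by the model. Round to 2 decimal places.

£86.03

Three-stage DDM. Project D₁…D_6; terminal Gordon value at t=6 with g = 0.047; discount at r = 0.139.
D_1 = 6.4964
D_2 = 7.7437
D_3 = 8.3167
D_4 = 8.9322
D_5 = 9.5932
D_6 = 10.3031
TV_6 = 10.7873/(0.139−0.047) = 117.2533
P₀ = Σ Dₜ/(1+r)ᵗ + TV_6/(1+r)^6 = 86.0322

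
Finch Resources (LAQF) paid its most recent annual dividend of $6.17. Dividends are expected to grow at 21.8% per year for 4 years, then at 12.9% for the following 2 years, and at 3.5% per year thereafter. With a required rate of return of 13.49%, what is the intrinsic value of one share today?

Three-stage DDM. Project D₁…D_6; terminal Gordon value at t=6 with g = 0.035; discount at r = 0.1349.
D_1 = 7.5151
D_2 = 9.1533
D_3 = 11.1488
D_4 = 13.5792
D_5 = 15.3309
D_6 = 17.3086
TV_6 = 17.9144/(0.1349−0.035) = 179.3234
P₀ = Σ Dₜ/(1+r)ᵗ + TV_6/(1+r)^6 = 129.7094

$129.71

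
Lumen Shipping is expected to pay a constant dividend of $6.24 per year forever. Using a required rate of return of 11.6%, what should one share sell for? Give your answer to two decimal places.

Zero-growth DDM (perpetuity): P₀ = D/r = 6.24 / 0.116 = 53.7931

$53.79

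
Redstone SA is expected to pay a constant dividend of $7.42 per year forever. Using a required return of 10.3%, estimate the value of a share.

Zero-growth DDM (perpetuity): P₀ = D/r = 7.42 / 0.103 = 72.0388

$72.04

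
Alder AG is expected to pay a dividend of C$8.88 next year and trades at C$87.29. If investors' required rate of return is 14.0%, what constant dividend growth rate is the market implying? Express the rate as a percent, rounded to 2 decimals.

3.83%

From P₀ = D₁/(r − g), the implied growth is g = r − D₁/P₀.
g = 0.14 − 8.88/87.29 = 0.14 − 0.10173 = 0.03827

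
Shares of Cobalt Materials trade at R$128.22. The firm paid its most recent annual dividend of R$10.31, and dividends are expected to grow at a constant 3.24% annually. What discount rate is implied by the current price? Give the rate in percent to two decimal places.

Rearranging the constant-growth DDM: r = D₁/P₀ + g.
D₁ = 10.31 × (1 + 0.0324) = 10.6440.
r = 10.6440 / 128.22 + 0.0324 = 0.08301 + 0.0324 = 0.11541

11.54%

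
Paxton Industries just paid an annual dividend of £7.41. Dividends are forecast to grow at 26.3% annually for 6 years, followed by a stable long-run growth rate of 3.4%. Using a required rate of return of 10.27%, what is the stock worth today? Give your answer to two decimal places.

£325.23

Two-stage DDM. Project D₁…D_6 at 0.263, terminal growth 0.034, discount at r = 0.1027.
D_1 = 9.3588
D_2 = 11.8202
D_3 = 14.9289
D_4 = 18.8552
D_5 = 23.8141
D_6 = 30.0773
Terminal value at t=6: TV = D_7/(r−g) = 31.0999/(0.1027−0.034) = 452.6913
P₀ = 9.3588/(1+0.1027)^1 + 11.8202/(1+0.1027)^2 + 14.9289/(1+0.1027)^3 + 18.8552/(1+0.1027)^4 + 23.8141/(1+0.1027)^5 + 30.0773/(1+0.1027)^6 + 452.6913/(1+0.1027)^6 = 325.2327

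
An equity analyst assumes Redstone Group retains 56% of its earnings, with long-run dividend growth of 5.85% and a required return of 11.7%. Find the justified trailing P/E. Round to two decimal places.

7.96

Payout ratio b = 1 − 0.56 = 0.44.
Justified trailing P/E = b(1+g)/(r−g) = 0.44×(1+0.0585)/(0.117−0.0585) = 7.9614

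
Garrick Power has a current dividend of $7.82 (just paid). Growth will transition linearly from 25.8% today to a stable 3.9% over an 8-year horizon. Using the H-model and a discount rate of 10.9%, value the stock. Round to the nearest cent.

H-model: P₀ = D₀[(1+g_L) + H(g_S−g_L)]/(r−g_L), with H = 8/2 = 4.
P₀ = 7.82 × [(1+0.039) + 4×(0.258−0.039)] / (0.109−0.039)
   = 7.82 × 1.9150 / 0.07 = 213.9329

$213.93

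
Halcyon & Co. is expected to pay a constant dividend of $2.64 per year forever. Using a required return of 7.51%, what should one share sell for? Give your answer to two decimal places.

Zero-growth DDM (perpetuity): P₀ = D/r = 2.64 / 0.0751 = 35.1531

$35.15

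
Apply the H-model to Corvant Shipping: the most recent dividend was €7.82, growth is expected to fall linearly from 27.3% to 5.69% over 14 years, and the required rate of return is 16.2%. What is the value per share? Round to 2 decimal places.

€191.19

H-model: P₀ = D₀[(1+g_L) + H(g_S−g_L)]/(r−g_L), with H = 14/2 = 7.
P₀ = 7.82 × [(1+0.0569) + 7×(0.273−0.0569)] / (0.162−0.0569)
   = 7.82 × 2.5696 / 0.1051 = 191.1919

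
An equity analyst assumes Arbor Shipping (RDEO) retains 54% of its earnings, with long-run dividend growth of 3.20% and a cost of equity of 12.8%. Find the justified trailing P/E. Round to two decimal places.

4.95

Payout ratio b = 1 − 0.54 = 0.46.
Justified trailing P/E = b(1+g)/(r−g) = 0.46×(1+0.032)/(0.128−0.032) = 4.9450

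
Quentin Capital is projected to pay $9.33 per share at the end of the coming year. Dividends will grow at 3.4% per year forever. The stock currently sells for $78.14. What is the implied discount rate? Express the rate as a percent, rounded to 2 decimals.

15.34%

Rearranging the constant-growth DDM: r = D₁/P₀ + g.
r = 9.3300 / 78.14 + 0.034 = 0.11940 + 0.034 = 0.15340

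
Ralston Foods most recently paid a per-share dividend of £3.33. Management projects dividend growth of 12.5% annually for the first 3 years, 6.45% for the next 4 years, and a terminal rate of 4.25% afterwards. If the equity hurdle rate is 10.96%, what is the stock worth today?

£68.47

Three-stage DDM. Project D₁…D_7; terminal Gordon value at t=7 with g = 0.0425; discount at r = 0.1096.
D_1 = 3.7462
D_2 = 4.2145
D_3 = 4.7413
D_4 = 5.0472
D_5 = 5.3727
D_6 = 5.7192
D_7 = 6.0881
TV_7 = 6.3469/(0.1096−0.0425) = 94.5884
P₀ = Σ Dₜ/(1+r)ᵗ + TV_7/(1+r)^7 = 68.4722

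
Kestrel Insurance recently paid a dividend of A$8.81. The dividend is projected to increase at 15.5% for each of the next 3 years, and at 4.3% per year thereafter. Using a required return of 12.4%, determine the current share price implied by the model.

A$151.00

Two-stage DDM. Project D₁…D_3 at 0.155, terminal growth 0.043, discount at r = 0.124.
D_1 = 10.1756
D_2 = 11.7528
D_3 = 13.5744
Terminal value at t=3: TV = D_4/(r−g) = 14.1581/(0.124−0.043) = 174.7918
P₀ = 10.1756/(1+0.124)^1 + 11.7528/(1+0.124)^2 + 13.5744/(1+0.124)^3 + 174.7918/(1+0.124)^3 = 151.0047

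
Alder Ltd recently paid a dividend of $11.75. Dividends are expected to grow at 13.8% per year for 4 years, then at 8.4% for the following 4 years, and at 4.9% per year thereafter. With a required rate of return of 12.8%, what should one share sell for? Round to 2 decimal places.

Three-stage DDM. Project D₁…D_8; terminal Gordon value at t=8 with g = 0.049; discount at r = 0.128.
D_1 = 13.3715
D_2 = 15.2168
D_3 = 17.3167
D_4 = 19.7064
D_5 = 21.3617
D_6 = 23.1561
D_7 = 25.1012
D_8 = 27.2097
TV_8 = 28.5430/(0.128−0.049) = 361.3037
P₀ = Σ Dₜ/(1+r)ᵗ + TV_8/(1+r)^8 = 230.0212

$230.02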